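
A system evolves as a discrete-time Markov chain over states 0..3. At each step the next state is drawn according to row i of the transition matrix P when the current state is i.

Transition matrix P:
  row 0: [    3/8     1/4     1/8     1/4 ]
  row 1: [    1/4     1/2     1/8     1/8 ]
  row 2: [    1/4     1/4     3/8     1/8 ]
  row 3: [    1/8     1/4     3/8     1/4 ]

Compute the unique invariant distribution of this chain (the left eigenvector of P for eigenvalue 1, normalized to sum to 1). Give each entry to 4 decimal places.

π = [0.2600, 0.3333, 0.2267, 0.1800]

Balance equations π_j = Σ_i π_i·P[i][j]:
  π_0 = 3/8·π_0 + 1/4·π_1 + 1/4·π_2 + 1/8·π_3
  π_1 = 1/4·π_0 + 1/2·π_1 + 1/4·π_2 + 1/4·π_3
  π_2 = 1/8·π_0 + 1/8·π_1 + 3/8·π_2 + 3/8·π_3
  normalize: π_0 + π_1 + π_2 + π_3 = 1
Solving the linear system gives exactly π = [13/50, 1/3, 17/75, 9/50].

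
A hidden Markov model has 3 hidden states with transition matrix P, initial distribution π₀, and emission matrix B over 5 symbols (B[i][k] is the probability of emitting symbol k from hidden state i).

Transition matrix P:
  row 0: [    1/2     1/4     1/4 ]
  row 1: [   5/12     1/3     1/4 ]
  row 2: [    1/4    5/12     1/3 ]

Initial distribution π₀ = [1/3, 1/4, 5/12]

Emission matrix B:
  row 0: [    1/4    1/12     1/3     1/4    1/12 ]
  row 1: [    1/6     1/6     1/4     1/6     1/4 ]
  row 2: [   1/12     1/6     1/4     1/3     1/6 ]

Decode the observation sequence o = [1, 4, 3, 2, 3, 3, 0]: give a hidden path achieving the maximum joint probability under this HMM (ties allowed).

path = [2, 1, 0, 0, 0, 0, 0]

t=0: δ = [2.778e-02, 4.167e-02, 6.944e-02]  (obs o_0=1)
t=1: δ = [1.447e-03, 7.234e-03, 3.858e-03]  ψ = [1, 2, 2]  (obs o_1=4)
t=2: δ = [7.535e-04, 4.019e-04, 6.028e-04]  ψ = [1, 1, 1]  (obs o_2=3)
t=3: δ = [1.256e-04, 6.279e-05, 5.023e-05]  ψ = [0, 2, 2]  (obs o_3=2)
t=4: δ = [1.570e-05, 5.233e-06, 1.047e-05]  ψ = [0, 0, 0]  (obs o_4=3)
t=5: δ = [1.962e-06, 7.268e-07, 1.308e-06]  ψ = [0, 2, 0]  (obs o_5=3)
t=6: δ = [2.453e-07, 9.085e-08, 4.088e-08]  ψ = [0, 2, 0]  (obs o_6=0)
backtrack: best end state = 0; path = [2, 1, 0, 0, 0, 0, 0]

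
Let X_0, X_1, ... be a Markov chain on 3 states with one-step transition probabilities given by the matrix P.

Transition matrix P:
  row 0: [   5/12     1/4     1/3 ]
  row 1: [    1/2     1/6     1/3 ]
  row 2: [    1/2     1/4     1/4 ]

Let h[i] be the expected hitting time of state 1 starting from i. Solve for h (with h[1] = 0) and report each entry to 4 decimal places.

First-step conditioning: h[1] = 0; for i ≠ 1, h[i] = 1 + Σ_k P[i][k]·h[k].
  h[0] = 1 + 5/12·h[0] + 1/3·h[2]
  h[2] = 1 + 1/2·h[0] + 1/4·h[2]
Solving the 2×2 linear system over states ≠ 1 gives exactly h = [4, 0, 4] (h[1] = 0 is the target).

h = [4.0000, 0.0000, 4.0000]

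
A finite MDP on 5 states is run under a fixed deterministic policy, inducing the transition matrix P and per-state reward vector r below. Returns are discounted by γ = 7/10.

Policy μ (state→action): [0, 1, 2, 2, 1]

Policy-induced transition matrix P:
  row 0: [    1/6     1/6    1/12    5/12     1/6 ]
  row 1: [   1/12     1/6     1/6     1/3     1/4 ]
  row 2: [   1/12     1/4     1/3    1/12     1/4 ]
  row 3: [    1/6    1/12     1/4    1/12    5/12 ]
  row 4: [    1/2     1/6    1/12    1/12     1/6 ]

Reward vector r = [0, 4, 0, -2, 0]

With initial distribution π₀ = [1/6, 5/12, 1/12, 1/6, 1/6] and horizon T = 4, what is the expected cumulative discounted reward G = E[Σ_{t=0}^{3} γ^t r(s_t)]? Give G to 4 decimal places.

t=0: π = [0.1667, 0.4167, 0.0833, 0.1667, 0.1667], E[r] = 1.3333, γ^t·E[r] = 1.333333, running G = 1.333333
t=1: π = [0.1806, 0.1597, 0.1667, 0.2431, 0.2500], E[r] = 0.1528, γ^t·E[r] = 0.106944, running G = 1.440278
t=2: π = [0.2228, 0.1603, 0.1788, 0.1834, 0.2546], E[r] = 0.2743, γ^t·E[r] = 0.134410, running G = 1.574688
t=3: π = [0.2233, 0.1663, 0.1720, 0.1977, 0.2408], E[r] = 0.2698, γ^t·E[r] = 0.092532, running G = 1.667219

G = 1.6672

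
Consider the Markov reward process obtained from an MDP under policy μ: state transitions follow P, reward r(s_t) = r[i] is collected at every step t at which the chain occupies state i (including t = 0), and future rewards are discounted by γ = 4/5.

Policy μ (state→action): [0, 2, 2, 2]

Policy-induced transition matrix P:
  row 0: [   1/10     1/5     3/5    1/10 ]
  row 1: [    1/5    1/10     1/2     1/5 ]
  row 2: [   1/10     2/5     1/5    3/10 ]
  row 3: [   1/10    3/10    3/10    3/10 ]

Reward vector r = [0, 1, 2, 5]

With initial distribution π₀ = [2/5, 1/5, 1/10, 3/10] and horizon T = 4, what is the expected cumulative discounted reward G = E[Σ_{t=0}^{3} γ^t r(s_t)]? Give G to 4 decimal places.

t=0: π = [0.4000, 0.2000, 0.1000, 0.3000], E[r] = 1.9000, γ^t·E[r] = 1.900000, running G = 1.900000
t=1: π = [0.1200, 0.2300, 0.4500, 0.2000], E[r] = 2.1300, γ^t·E[r] = 1.704000, running G = 3.604000
t=2: π = [0.1230, 0.2870, 0.3370, 0.2530], E[r] = 2.2260, γ^t·E[r] = 1.424640, running G = 5.028640
t=3: π = [0.1287, 0.2640, 0.3606, 0.2467], E[r] = 2.2187, γ^t·E[r] = 1.135974, running G = 6.164614

G = 6.1646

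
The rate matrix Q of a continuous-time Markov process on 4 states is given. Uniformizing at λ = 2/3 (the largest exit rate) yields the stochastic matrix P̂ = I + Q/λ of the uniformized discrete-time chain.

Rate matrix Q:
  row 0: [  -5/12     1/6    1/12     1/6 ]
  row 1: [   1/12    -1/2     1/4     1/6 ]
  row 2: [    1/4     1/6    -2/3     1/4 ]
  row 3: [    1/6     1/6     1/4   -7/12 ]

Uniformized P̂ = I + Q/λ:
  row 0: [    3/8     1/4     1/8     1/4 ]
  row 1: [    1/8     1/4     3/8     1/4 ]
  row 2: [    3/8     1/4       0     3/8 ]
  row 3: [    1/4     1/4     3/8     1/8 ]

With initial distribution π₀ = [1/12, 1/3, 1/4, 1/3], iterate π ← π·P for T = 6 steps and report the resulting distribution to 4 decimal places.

π = [0.2817, 0.2500, 0.2215, 0.2469]

t=0: π = [0.0833, 0.3333, 0.2500, 0.3333]
t=1: π = [0.2500, 0.2500, 0.2604, 0.2396]
t=2: π = [0.2826, 0.2500, 0.2148, 0.2526]
t=3: π = [0.2809, 0.2500, 0.2238, 0.2453]
t=4: π = [0.2818, 0.2500, 0.2208, 0.2473]
t=5: π = [0.2816, 0.2500, 0.2217, 0.2467]
t=6: π = [0.2817, 0.2500, 0.2215, 0.2469]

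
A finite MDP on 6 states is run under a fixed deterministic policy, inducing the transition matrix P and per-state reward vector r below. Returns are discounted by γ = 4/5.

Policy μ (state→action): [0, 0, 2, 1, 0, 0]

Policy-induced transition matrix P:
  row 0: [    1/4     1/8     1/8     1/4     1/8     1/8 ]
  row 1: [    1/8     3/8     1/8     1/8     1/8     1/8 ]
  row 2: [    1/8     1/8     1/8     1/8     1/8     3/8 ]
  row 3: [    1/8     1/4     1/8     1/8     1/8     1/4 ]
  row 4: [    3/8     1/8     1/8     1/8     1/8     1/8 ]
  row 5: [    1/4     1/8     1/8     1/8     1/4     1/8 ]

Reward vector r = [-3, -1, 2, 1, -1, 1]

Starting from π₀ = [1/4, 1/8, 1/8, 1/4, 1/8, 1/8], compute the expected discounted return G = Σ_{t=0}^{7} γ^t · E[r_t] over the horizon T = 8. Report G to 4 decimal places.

G = -1.5752

t=0: π = [0.2500, 0.1250, 0.1250, 0.2500, 0.1250, 0.1250], E[r] = -0.3750, γ^t·E[r] = -0.375000, running G = -0.375000
t=1: π = [0.2031, 0.1875, 0.1250, 0.1563, 0.1406, 0.1875], E[r] = -0.3438, γ^t·E[r] = -0.275000, running G = -0.650000
t=2: π = [0.2090, 0.1914, 0.1250, 0.1504, 0.1484, 0.1758], E[r] = -0.3906, γ^t·E[r] = -0.250000, running G = -0.900000
t=3: π = [0.2102, 0.1917, 0.1250, 0.1511, 0.1470, 0.1750], E[r] = -0.3931, γ^t·E[r] = -0.201250, running G = -1.101250
t=4: π = [0.2099, 0.1918, 0.1250, 0.1513, 0.1469, 0.1751], E[r] = -0.3920, γ^t·E[r] = -0.160550, running G = -1.261800
t=5: π = [0.2099, 0.1919, 0.1250, 0.1512, 0.1469, 0.1752], E[r] = -0.3919, γ^t·E[r] = -0.128420, running G = -1.390220
t=6: π = [0.2098, 0.1919, 0.1250, 0.1512, 0.1469, 0.1752], E[r] = -0.3919, γ^t·E[r] = -0.102741, running G = -1.492961
t=7: π = [0.2098, 0.1919, 0.1250, 0.1512, 0.1469, 0.1752], E[r] = -0.3919, γ^t·E[r] = -0.082193, running G = -1.575155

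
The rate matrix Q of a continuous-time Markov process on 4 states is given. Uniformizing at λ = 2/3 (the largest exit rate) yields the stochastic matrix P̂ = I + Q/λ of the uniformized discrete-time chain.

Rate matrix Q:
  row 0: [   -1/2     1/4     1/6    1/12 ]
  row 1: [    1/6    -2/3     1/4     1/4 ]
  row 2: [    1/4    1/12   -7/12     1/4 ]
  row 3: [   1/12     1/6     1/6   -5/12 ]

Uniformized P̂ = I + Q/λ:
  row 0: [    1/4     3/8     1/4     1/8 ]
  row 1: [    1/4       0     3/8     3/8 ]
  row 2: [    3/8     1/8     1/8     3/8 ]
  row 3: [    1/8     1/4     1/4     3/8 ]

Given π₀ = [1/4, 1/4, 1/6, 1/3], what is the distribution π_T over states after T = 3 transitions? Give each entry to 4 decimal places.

π = [0.2406, 0.2010, 0.2443, 0.3141]

t=0: π = [0.2500, 0.2500, 0.1667, 0.3333]
t=1: π = [0.2292, 0.1979, 0.2604, 0.3125]
t=2: π = [0.2435, 0.1966, 0.2422, 0.3177]
t=3: π = [0.2406, 0.2010, 0.2443, 0.3141]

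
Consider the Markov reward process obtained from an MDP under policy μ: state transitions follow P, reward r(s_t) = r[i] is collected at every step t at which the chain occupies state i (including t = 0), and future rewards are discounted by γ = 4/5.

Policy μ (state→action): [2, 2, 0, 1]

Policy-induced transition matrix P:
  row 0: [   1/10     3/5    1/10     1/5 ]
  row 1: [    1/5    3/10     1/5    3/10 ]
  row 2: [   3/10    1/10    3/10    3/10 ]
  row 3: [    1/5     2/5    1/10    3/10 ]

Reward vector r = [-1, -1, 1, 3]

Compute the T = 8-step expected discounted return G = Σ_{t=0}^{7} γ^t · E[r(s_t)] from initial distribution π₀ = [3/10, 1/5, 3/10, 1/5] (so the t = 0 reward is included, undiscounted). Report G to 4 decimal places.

G = 1.8384

t=0: π = [0.3000, 0.2000, 0.3000, 0.2000], E[r] = 0.4000, γ^t·E[r] = 0.400000, running G = 0.400000
t=1: π = [0.2000, 0.3500, 0.1800, 0.2700], E[r] = 0.4400, γ^t·E[r] = 0.352000, running G = 0.752000
t=2: π = [0.1980, 0.3510, 0.1710, 0.2800], E[r] = 0.4620, γ^t·E[r] = 0.295680, running G = 1.047680
t=3: π = [0.1973, 0.3532, 0.1693, 0.2802], E[r] = 0.4594, γ^t·E[r] = 0.235213, running G = 1.282893
t=4: π = [0.1972, 0.3534, 0.1692, 0.2803], E[r] = 0.4594, γ^t·E[r] = 0.188187, running G = 1.471079
t=5: π = [0.1972, 0.3534, 0.1692, 0.2803], E[r] = 0.4595, γ^t·E[r] = 0.150557, running G = 1.621636
t=6: π = [0.1972, 0.3534, 0.1692, 0.2803], E[r] = 0.4595, γ^t·E[r] = 0.120445, running G = 1.742080
t=7: π = [0.1972, 0.3534, 0.1692, 0.2803], E[r] = 0.4595, γ^t·E[r] = 0.096356, running G = 1.838436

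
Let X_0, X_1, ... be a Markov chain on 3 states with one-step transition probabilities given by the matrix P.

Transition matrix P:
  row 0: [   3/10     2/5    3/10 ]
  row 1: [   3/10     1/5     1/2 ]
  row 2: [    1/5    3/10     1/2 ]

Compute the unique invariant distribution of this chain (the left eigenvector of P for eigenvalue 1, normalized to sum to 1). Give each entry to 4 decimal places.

Balance equations π_j = Σ_i π_i·P[i][j]:
  π_0 = 3/10·π_0 + 3/10·π_1 + 1/5·π_2
  π_1 = 2/5·π_0 + 1/5·π_1 + 3/10·π_2
  normalize: π_0 + π_1 + π_2 = 1
Solving the linear system gives exactly π = [25/98, 29/98, 22/49].

π = [0.2551, 0.2959, 0.4490]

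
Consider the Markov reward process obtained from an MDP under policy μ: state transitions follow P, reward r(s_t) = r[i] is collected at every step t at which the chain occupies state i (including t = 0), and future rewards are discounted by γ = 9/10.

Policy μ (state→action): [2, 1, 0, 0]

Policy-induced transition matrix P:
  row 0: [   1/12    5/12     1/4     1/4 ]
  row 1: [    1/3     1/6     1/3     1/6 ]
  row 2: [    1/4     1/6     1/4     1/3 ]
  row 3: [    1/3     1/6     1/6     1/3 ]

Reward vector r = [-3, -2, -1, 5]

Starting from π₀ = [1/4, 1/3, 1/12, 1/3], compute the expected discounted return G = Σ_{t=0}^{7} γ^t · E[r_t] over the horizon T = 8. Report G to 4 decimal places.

t=0: π = [0.2500, 0.3333, 0.0833, 0.3333], E[r] = 0.1667, γ^t·E[r] = 0.166667, running G = 0.166667
t=1: π = [0.2639, 0.2292, 0.2500, 0.2569], E[r] = -0.2153, γ^t·E[r] = -0.193750, running G = -0.027083
t=2: π = [0.2465, 0.2326, 0.2477, 0.2731], E[r] = -0.0868, γ^t·E[r] = -0.070313, running G = -0.097396
t=3: π = [0.2511, 0.2283, 0.2466, 0.2740], E[r] = -0.0863, γ^t·E[r] = -0.062930, running G = -0.160326
t=4: π = [0.2500, 0.2294, 0.2462, 0.2744], E[r] = -0.0833, γ^t·E[r] = -0.054649, running G = -0.214974
t=5: π = [0.2503, 0.2292, 0.2463, 0.2743], E[r] = -0.0842, γ^t·E[r] = -0.049741, running G = -0.264716
t=6: π = [0.2502, 0.2292, 0.2462, 0.2743], E[r] = -0.0840, γ^t·E[r] = -0.044662, running G = -0.309378
t=7: π = [0.2503, 0.2292, 0.2462, 0.2743], E[r] = -0.0841, γ^t·E[r] = -0.040223, running G = -0.349601

G = -0.3496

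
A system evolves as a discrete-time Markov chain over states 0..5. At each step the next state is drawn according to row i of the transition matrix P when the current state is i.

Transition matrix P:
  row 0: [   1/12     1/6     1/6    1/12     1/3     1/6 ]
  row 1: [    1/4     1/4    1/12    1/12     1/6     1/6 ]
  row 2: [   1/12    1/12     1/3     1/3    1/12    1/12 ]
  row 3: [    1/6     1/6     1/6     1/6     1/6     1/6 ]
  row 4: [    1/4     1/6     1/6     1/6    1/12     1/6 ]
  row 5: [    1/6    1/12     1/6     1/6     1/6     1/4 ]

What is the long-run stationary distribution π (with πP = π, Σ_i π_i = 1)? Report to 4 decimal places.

Balance equations π_j = Σ_i π_i·P[i][j]:
  π_0 = 1/12·π_0 + 1/4·π_1 + 1/12·π_2 + 1/6·π_3 + 1/4·π_4 + 1/6·π_5
  π_1 = 1/6·π_0 + 1/4·π_1 + 1/12·π_2 + 1/6·π_3 + 1/6·π_4 + 1/12·π_5
  π_2 = 1/6·π_0 + 1/12·π_1 + 1/3·π_2 + 1/6·π_3 + 1/6·π_4 + 1/6·π_5
  π_3 = 1/12·π_0 + 1/12·π_1 + 1/3·π_2 + 1/6·π_3 + 1/6·π_4 + 1/6·π_5
  π_4 = 1/3·π_0 + 1/6·π_1 + 1/12·π_2 + 1/6·π_3 + 1/12·π_4 + 1/6·π_5
  normalize: π_0 + π_1 + π_2 + π_3 + π_4 + π_5 = 1
Solving the linear system gives exactly π = [684/4175, 3/20, 37/200, 5723/33400, 1101/6680, 33/200].

π = [0.1638, 0.1500, 0.1850, 0.1713, 0.1648, 0.1650]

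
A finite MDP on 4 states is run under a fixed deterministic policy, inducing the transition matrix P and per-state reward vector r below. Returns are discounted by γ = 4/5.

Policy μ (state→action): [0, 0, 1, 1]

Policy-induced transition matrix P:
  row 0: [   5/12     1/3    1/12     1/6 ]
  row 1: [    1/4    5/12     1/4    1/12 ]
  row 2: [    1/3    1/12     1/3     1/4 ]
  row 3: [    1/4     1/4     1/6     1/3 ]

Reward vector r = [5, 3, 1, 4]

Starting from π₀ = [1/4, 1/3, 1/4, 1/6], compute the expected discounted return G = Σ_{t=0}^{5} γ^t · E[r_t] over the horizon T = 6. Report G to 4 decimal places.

t=0: π = [0.2500, 0.3333, 0.2500, 0.1667], E[r] = 3.1667, γ^t·E[r] = 3.166667, running G = 3.166667
t=1: π = [0.3125, 0.2847, 0.2153, 0.1875], E[r] = 3.3819, γ^t·E[r] = 2.705556, running G = 5.872222
t=2: π = [0.3200, 0.2876, 0.2002, 0.1921], E[r] = 3.4317, γ^t·E[r] = 2.196296, running G = 8.068519
t=3: π = [0.3200, 0.2912, 0.1973, 0.1914], E[r] = 3.4368, γ^t·E[r] = 1.759630, running G = 9.828148
t=4: π = [0.3198, 0.2923, 0.1972, 0.1907], E[r] = 3.4360, γ^t·E[r] = 1.407383, running G = 11.235531
t=5: π = [0.3197, 0.2925, 0.1972, 0.1905], E[r] = 3.4355, γ^t·E[r] = 1.125747, running G = 12.361277

G = 12.3613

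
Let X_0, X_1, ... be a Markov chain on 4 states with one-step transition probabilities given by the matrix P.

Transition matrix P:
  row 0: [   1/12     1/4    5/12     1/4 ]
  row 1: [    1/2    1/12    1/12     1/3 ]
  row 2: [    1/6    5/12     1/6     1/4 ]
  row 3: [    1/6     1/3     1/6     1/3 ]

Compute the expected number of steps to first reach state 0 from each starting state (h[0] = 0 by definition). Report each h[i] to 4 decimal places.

First-step conditioning: h[0] = 0; for i ≠ 0, h[i] = 1 + Σ_k P[i][k]·h[k].
  h[1] = 1 + 1/12·h[1] + 1/12·h[2] + 1/3·h[3]
  h[2] = 1 + 5/12·h[1] + 1/6·h[2] + 1/4·h[3]
  h[3] = 1 + 1/3·h[1] + 1/6·h[2] + 1/3·h[3]
Solving the 3×3 linear system over states ≠ 0 gives exactly h = [0, 798/281, 1062/281, 1086/281] (h[0] = 0 is the target).

h = [0.0000, 2.8399, 3.7794, 3.8648]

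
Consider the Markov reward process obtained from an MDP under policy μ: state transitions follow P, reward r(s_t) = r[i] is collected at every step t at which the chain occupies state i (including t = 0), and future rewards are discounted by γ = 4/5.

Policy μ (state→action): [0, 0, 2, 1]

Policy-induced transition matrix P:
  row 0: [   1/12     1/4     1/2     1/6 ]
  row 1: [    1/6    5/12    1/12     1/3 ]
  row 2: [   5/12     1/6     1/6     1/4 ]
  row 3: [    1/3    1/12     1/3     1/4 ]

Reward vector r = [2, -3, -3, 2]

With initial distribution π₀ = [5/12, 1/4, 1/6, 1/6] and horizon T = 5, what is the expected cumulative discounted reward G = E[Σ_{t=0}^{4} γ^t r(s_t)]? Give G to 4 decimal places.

t=0: π = [0.4167, 0.2500, 0.1667, 0.1667], E[r] = -0.0833, γ^t·E[r] = -0.083333, running G = -0.083333
t=1: π = [0.2014, 0.2500, 0.3125, 0.2361], E[r] = -0.8125, γ^t·E[r] = -0.650000, running G = -0.733333
t=2: π = [0.2674, 0.2263, 0.2523, 0.2541], E[r] = -0.3929, γ^t·E[r] = -0.251481, running G = -0.984815
t=3: π = [0.2498, 0.2243, 0.2793, 0.2466], E[r] = -0.5181, γ^t·E[r] = -0.265259, running G = -1.250074
t=4: π = [0.2568, 0.2230, 0.2723, 0.2479], E[r] = -0.4768, γ^t·E[r] = -0.195294, running G = -1.445368

G = -1.4454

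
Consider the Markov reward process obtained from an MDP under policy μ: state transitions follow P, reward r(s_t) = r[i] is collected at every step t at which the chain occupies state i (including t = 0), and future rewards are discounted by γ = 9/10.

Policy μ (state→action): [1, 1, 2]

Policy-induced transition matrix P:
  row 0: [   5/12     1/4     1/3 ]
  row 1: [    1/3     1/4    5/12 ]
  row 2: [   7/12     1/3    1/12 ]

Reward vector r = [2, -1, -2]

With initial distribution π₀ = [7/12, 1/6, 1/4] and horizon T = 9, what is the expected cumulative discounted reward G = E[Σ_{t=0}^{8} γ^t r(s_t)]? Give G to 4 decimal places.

G = 0.7096

t=0: π = [0.5833, 0.1667, 0.2500], E[r] = 0.5000, γ^t·E[r] = 0.500000, running G = 0.500000
t=1: π = [0.4444, 0.2708, 0.2847], E[r] = 0.0486, γ^t·E[r] = 0.043750, running G = 0.543750
t=2: π = [0.4416, 0.2737, 0.2847], E[r] = 0.0399, γ^t·E[r] = 0.032344, running G = 0.576094
t=3: π = [0.4413, 0.2737, 0.2850], E[r] = 0.0390, γ^t·E[r] = 0.028406, running G = 0.604500
t=4: π = [0.4413, 0.2737, 0.2849], E[r] = 0.0391, γ^t·E[r] = 0.025684, running G = 0.630184
t=5: π = [0.4413, 0.2737, 0.2849], E[r] = 0.0391, γ^t·E[r] = 0.023085, running G = 0.653269
t=6: π = [0.4413, 0.2737, 0.2849], E[r] = 0.0391, γ^t·E[r] = 0.020784, running G = 0.674054
t=7: π = [0.4413, 0.2737, 0.2849], E[r] = 0.0391, γ^t·E[r] = 0.018704, running G = 0.692758
t=8: π = [0.4413, 0.2737, 0.2849], E[r] = 0.0391, γ^t·E[r] = 0.016834, running G = 0.709592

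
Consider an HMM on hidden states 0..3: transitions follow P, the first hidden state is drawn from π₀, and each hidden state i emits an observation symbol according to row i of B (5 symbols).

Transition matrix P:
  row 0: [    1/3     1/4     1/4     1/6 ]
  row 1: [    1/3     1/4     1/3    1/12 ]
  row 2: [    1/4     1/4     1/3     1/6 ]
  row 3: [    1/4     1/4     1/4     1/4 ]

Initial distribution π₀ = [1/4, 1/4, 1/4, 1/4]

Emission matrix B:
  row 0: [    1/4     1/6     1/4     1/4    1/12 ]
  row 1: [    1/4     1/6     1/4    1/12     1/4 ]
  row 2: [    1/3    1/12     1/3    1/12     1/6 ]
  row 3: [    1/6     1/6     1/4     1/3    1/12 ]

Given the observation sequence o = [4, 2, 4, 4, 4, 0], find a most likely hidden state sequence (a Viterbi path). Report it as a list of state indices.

path = [1, 2, 1, 1, 1, 2]

t=0: δ = [2.083e-02, 6.250e-02, 4.167e-02, 2.083e-02]  (obs o_0=4)
t=1: δ = [5.208e-03, 3.906e-03, 6.944e-03, 1.736e-03]  ψ = [1, 1, 1, 2]  (obs o_1=2)
t=2: δ = [1.447e-04, 4.340e-04, 3.858e-04, 9.645e-05]  ψ = [0, 2, 2, 2]  (obs o_2=4)
t=3: δ = [1.206e-05, 2.713e-05, 2.411e-05, 5.358e-06]  ψ = [1, 1, 1, 2]  (obs o_3=4)
t=4: δ = [7.535e-07, 1.695e-06, 1.507e-06, 3.349e-07]  ψ = [1, 1, 1, 2]  (obs o_4=4)
t=5: δ = [1.413e-07, 1.060e-07, 1.884e-07, 4.186e-08]  ψ = [1, 1, 1, 2]  (obs o_5=0)
backtrack: best end state = 2; path = [1, 2, 1, 1, 1, 2]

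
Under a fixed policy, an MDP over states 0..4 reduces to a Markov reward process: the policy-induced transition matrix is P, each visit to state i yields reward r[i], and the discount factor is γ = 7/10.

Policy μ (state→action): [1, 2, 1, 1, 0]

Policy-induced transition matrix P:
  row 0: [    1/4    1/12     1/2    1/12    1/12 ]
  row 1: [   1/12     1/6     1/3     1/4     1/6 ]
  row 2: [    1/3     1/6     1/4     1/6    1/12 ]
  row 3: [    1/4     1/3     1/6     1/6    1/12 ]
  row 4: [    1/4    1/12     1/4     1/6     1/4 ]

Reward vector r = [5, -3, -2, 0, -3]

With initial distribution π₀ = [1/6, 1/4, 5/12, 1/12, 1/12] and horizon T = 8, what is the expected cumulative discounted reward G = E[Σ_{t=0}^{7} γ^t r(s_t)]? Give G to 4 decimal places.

G = -1.4772

t=0: π = [0.1667, 0.2500, 0.4167, 0.0833, 0.0833], E[r] = -1.0000, γ^t·E[r] = -1.000000, running G = -1.000000
t=1: π = [0.2431, 0.1597, 0.3056, 0.1736, 0.1181], E[r] = -0.2292, γ^t·E[r] = -0.160417, running G = -1.160417
t=2: π = [0.2488, 0.1655, 0.3096, 0.1597, 0.1163], E[r] = -0.2205, γ^t·E[r] = -0.108038, running G = -1.268455
t=3: π = [0.2482, 0.1629, 0.3127, 0.1597, 0.1165], E[r] = -0.2224, γ^t·E[r] = -0.076288, running G = -1.344743
t=4: π = [0.2489, 0.1629, 0.3123, 0.1596, 0.1163], E[r] = -0.2177, γ^t·E[r] = -0.052271, running G = -1.397014
t=5: π = [0.2489, 0.1628, 0.3125, 0.1595, 0.1163], E[r] = -0.2180, γ^t·E[r] = -0.036636, running G = -1.433650
t=6: π = [0.2489, 0.1628, 0.3125, 0.1595, 0.1163], E[r] = -0.2178, γ^t·E[r] = -0.025621, running G = -1.459271
t=7: π = [0.2489, 0.1628, 0.3125, 0.1595, 0.1163], E[r] = -0.2178, γ^t·E[r] = -0.017935, running G = -1.477206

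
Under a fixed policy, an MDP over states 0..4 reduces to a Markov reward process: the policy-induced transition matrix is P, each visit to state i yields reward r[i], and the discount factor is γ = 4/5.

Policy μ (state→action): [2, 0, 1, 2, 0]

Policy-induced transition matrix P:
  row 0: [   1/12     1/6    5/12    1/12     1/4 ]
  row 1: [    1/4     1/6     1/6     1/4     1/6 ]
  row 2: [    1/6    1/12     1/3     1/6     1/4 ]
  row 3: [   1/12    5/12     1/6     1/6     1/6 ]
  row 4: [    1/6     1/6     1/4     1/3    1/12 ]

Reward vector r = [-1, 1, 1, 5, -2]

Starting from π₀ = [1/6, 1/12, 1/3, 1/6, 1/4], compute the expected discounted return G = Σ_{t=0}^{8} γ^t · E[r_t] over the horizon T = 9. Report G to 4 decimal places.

G = 3.7194

t=0: π = [0.1667, 0.0833, 0.3333, 0.1667, 0.2500], E[r] = 0.5833, γ^t·E[r] = 0.583333, running G = 0.583333
t=1: π = [0.1458, 0.1806, 0.2847, 0.2014, 0.1875], E[r] = 0.9514, γ^t·E[r] = 0.761111, running G = 1.344444
t=2: π = [0.1528, 0.1933, 0.2662, 0.2008, 0.1869], E[r] = 0.9369, γ^t·E[r] = 0.599630, running G = 1.944074
t=3: π = [0.1533, 0.1947, 0.2648, 0.2012, 0.1860], E[r] = 0.9402, γ^t·E[r] = 0.481358, running G = 2.425432
t=4: π = [0.1533, 0.1949, 0.2646, 0.2011, 0.1860], E[r] = 0.9397, γ^t·E[r] = 0.384917, running G = 2.810349
t=5: π = [0.1534, 0.1949, 0.2646, 0.2011, 0.1860], E[r] = 0.9398, γ^t·E[r] = 0.307951, running G = 3.118300
t=6: π = [0.1534, 0.1949, 0.2646, 0.2011, 0.1860], E[r] = 0.9398, γ^t·E[r] = 0.246357, running G = 3.364657
t=7: π = [0.1534, 0.1949, 0.2646, 0.2011, 0.1860], E[r] = 0.9398, γ^t·E[r] = 0.197086, running G = 3.561744
t=8: π = [0.1534, 0.1949, 0.2646, 0.2011, 0.1860], E[r] = 0.9398, γ^t·E[r] = 0.157669, running G = 3.719413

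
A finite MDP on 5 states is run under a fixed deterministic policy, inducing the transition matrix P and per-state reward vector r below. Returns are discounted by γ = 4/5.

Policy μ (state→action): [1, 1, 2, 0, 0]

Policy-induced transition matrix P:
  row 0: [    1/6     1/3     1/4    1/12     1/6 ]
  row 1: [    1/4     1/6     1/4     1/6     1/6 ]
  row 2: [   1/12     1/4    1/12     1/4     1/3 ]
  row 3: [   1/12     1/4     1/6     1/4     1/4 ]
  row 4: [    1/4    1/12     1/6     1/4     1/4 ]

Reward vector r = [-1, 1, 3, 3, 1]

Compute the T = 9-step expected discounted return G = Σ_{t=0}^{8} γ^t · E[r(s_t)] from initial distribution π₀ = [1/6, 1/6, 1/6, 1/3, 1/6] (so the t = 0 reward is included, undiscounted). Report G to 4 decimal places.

G = 6.4665

t=0: π = [0.1667, 0.1667, 0.1667, 0.3333, 0.1667], E[r] = 1.6667, γ^t·E[r] = 1.666667, running G = 1.666667
t=1: π = [0.1528, 0.2222, 0.1806, 0.2083, 0.2361], E[r] = 1.4722, γ^t·E[r] = 1.177778, running G = 2.844444
t=2: π = [0.1725, 0.2049, 0.1829, 0.2060, 0.2338], E[r] = 1.4329, γ^t·E[r] = 0.917037, running G = 3.761481
t=3: π = [0.1708, 0.2083, 0.1829, 0.2042, 0.2338], E[r] = 1.4325, γ^t·E[r] = 0.733432, running G = 4.494914
t=4: π = [0.1713, 0.2079, 0.1830, 0.2042, 0.2336], E[r] = 1.4319, γ^t·E[r] = 0.586495, running G = 5.081409
t=5: π = [0.1712, 0.2080, 0.1830, 0.2041, 0.2337], E[r] = 1.4319, γ^t·E[r] = 0.469203, running G = 5.550612
t=6: π = [0.1712, 0.2080, 0.1830, 0.2041, 0.2337], E[r] = 1.4319, γ^t·E[r] = 0.375359, running G = 5.925971
t=7: π = [0.1712, 0.2080, 0.1830, 0.2041, 0.2337], E[r] = 1.4319, γ^t·E[r] = 0.300287, running G = 6.226258
t=8: π = [0.1712, 0.2080, 0.1830, 0.2041, 0.2337], E[r] = 1.4319, γ^t·E[r] = 0.240230, running G = 6.466487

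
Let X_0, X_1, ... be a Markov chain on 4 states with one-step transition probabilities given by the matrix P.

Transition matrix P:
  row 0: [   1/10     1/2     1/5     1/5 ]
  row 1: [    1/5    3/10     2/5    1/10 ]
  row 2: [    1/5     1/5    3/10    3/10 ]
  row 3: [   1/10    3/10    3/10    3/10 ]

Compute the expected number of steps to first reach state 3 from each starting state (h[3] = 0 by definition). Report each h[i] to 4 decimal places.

First-step conditioning: h[3] = 0; for i ≠ 3, h[i] = 1 + Σ_k P[i][k]·h[k].
  h[0] = 1 + 1/10·h[0] + 1/2·h[1] + 1/5·h[2]
  h[1] = 1 + 1/5·h[0] + 3/10·h[1] + 2/5·h[2]
  h[2] = 1 + 1/5·h[0] + 1/5·h[1] + 3/10·h[2]
Solving the 3×3 linear system over states ≠ 3 gives exactly h = [1140/223, 1210/223, 990/223, 0] (h[3] = 0 is the target).

h = [5.1121, 5.4260, 4.4395, 0.0000]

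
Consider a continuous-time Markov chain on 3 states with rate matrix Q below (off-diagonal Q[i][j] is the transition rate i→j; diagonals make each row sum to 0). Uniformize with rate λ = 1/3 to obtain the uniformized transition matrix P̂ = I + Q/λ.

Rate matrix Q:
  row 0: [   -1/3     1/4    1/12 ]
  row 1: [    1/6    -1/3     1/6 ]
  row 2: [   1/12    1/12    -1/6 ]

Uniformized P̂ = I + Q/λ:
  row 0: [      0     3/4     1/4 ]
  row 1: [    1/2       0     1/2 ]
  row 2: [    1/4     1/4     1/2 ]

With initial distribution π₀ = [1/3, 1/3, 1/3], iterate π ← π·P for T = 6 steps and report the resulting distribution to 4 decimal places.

π = [0.2621, 0.3026, 0.4353]

t=0: π = [0.3333, 0.3333, 0.3333]
t=1: π = [0.2500, 0.3333, 0.4167]
t=2: π = [0.2708, 0.2917, 0.4375]
t=3: π = [0.2552, 0.3125, 0.4323]
t=4: π = [0.2643, 0.2995, 0.4362]
t=5: π = [0.2588, 0.3073, 0.4339]
t=6: π = [0.2621, 0.3026, 0.4353]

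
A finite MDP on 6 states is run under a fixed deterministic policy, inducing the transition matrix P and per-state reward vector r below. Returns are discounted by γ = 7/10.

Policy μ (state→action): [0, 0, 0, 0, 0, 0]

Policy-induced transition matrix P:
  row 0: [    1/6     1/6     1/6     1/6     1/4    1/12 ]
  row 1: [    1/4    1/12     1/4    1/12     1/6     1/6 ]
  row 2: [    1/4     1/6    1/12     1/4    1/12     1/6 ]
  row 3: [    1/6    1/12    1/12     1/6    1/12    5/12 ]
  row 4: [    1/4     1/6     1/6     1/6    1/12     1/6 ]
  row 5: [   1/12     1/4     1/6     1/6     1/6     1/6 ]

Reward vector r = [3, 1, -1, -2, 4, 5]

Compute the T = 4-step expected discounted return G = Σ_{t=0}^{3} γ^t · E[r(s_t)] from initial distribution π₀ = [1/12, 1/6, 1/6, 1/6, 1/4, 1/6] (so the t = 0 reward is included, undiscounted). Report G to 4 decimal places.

t=0: π = [0.0833, 0.1667, 0.1667, 0.1667, 0.2500, 0.1667], E[r] = 1.7500, γ^t·E[r] = 1.750000, running G = 1.750000
t=1: π = [0.2014, 0.1528, 0.1528, 0.1667, 0.1250, 0.2014], E[r] = 1.7778, γ^t·E[r] = 1.244444, running G = 2.994444
t=2: π = [0.1858, 0.1568, 0.1528, 0.1667, 0.1464, 0.1916], E[r] = 1.7714, γ^t·E[r] = 0.867992, running G = 3.862436
t=3: π = [0.1887, 0.1557, 0.1531, 0.1663, 0.1433, 0.1929], E[r] = 1.7736, γ^t·E[r] = 0.608339, running G = 4.470775

G = 4.4708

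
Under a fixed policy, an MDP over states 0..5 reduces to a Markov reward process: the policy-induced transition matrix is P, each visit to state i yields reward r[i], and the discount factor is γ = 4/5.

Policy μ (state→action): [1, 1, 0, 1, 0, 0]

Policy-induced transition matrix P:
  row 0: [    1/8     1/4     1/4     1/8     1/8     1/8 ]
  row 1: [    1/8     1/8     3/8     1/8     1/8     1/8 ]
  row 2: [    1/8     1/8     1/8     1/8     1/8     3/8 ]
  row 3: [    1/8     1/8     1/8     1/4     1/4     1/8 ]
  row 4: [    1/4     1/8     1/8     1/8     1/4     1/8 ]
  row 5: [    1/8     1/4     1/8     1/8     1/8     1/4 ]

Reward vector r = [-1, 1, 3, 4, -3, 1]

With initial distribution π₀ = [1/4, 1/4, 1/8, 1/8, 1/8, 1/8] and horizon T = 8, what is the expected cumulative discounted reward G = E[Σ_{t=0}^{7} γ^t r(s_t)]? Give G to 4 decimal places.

t=0: π = [0.2500, 0.2500, 0.1250, 0.1250, 0.1250, 0.1250], E[r] = 0.6250, γ^t·E[r] = 0.625000, running G = 0.625000
t=1: π = [0.1406, 0.1719, 0.2188, 0.1406, 0.1563, 0.1719], E[r] = 0.9531, γ^t·E[r] = 0.762500, running G = 1.387500
t=2: π = [0.1445, 0.1641, 0.1855, 0.1426, 0.1621, 0.2012], E[r] = 0.8613, γ^t·E[r] = 0.551250, running G = 1.938750
t=3: π = [0.1453, 0.1682, 0.1841, 0.1428, 0.1631, 0.1965], E[r] = 0.8538, γ^t·E[r] = 0.437125, running G = 2.375875
t=4: π = [0.1454, 0.1677, 0.1852, 0.1429, 0.1632, 0.1956], E[r] = 0.8553, γ^t·E[r] = 0.350313, running G = 2.726188
t=5: π = [0.1454, 0.1676, 0.1851, 0.1429, 0.1633, 0.1958], E[r] = 0.8549, γ^t·E[r] = 0.280141, running G = 3.006329
t=6: π = [0.1454, 0.1676, 0.1851, 0.1429, 0.1633, 0.1957], E[r] = 0.8549, γ^t·E[r] = 0.224096, running G = 3.230425
t=7: π = [0.1454, 0.1676, 0.1851, 0.1429, 0.1633, 0.1957], E[r] = 0.8549, γ^t·E[r] = 0.179279, running G = 3.409704

G = 3.4097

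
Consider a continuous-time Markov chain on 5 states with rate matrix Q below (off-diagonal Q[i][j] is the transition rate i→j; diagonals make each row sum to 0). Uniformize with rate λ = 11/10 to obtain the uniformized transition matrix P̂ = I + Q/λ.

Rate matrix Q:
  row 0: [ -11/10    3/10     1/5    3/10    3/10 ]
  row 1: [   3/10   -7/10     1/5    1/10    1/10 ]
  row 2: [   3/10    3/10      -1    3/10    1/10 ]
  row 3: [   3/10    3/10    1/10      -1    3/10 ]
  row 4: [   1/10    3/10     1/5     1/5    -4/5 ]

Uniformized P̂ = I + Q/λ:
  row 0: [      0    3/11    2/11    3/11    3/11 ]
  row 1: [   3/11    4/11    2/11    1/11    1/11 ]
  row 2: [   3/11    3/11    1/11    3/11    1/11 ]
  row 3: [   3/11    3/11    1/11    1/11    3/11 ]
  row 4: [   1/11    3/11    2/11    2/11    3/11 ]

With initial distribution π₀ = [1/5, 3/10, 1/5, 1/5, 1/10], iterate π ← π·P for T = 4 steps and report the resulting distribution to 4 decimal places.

t=0: π = [0.2000, 0.3000, 0.2000, 0.2000, 0.1000]
t=1: π = [0.2000, 0.3000, 0.1455, 0.1727, 0.1818]
t=2: π = [0.1851, 0.3000, 0.1529, 0.1702, 0.1917]
t=3: π = [0.1874, 0.3000, 0.1524, 0.1698, 0.1904]
t=4: π = [0.1870, 0.3000, 0.1525, 0.1700, 0.1905]

π = [0.1870, 0.3000, 0.1525, 0.1700, 0.1905]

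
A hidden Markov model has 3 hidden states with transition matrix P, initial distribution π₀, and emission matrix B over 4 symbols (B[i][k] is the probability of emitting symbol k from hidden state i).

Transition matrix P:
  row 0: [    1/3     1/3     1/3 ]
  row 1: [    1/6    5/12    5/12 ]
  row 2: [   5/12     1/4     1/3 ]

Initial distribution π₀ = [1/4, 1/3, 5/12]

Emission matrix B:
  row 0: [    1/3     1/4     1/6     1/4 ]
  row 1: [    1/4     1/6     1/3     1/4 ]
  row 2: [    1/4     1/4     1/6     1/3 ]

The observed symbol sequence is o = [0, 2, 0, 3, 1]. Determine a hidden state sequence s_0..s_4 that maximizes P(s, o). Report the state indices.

path = [1, 1, 1, 2, 0]

t=0: δ = [8.333e-02, 8.333e-02, 1.042e-01]  (obs o_0=0)
t=1: δ = [7.234e-03, 1.157e-02, 5.787e-03]  ψ = [2, 1, 1]  (obs o_1=2)
t=2: δ = [8.038e-04, 1.206e-03, 1.206e-03]  ψ = [0, 1, 1]  (obs o_2=0)
t=3: δ = [1.256e-04, 1.256e-04, 1.674e-04]  ψ = [2, 1, 1]  (obs o_3=3)
t=4: δ = [1.744e-05, 8.721e-06, 1.395e-05]  ψ = [2, 1, 2]  (obs o_4=1)
backtrack: best end state = 0; path = [1, 1, 1, 2, 0]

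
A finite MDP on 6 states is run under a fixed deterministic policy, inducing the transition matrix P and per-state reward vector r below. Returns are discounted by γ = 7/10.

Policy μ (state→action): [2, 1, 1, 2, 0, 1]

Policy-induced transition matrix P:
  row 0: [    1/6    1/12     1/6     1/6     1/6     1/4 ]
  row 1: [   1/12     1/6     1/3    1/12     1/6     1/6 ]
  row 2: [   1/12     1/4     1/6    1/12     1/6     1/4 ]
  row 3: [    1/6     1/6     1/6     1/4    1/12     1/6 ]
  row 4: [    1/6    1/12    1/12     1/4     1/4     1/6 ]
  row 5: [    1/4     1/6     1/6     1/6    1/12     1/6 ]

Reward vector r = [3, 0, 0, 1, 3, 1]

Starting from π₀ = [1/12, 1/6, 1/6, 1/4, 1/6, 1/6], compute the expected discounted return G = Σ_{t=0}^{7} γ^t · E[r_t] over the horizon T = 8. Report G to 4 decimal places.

t=0: π = [0.0833, 0.1667, 0.1667, 0.2500, 0.1667, 0.1667], E[r] = 1.1667, γ^t·E[r] = 1.166667, running G = 1.166667
t=1: π = [0.1528, 0.1597, 0.1806, 0.1736, 0.1458, 0.1875], E[r] = 1.2569, γ^t·E[r] = 0.879861, running G = 2.046528
t=2: π = [0.1539, 0.1568, 0.1811, 0.1649, 0.1487, 0.1944], E[r] = 1.2674, γ^t·E[r] = 0.621007, running G = 2.667535
t=3: π = [0.1547, 0.1565, 0.1804, 0.1646, 0.1491, 0.1946], E[r] = 1.2707, γ^t·E[r] = 0.435846, running G = 3.103381
t=4: π = [0.1548, 0.1564, 0.1803, 0.1647, 0.1492, 0.1946], E[r] = 1.2712, γ^t·E[r] = 0.305217, running G = 3.408598
t=5: π = [0.1548, 0.1564, 0.1803, 0.1648, 0.1492, 0.1946], E[r] = 1.2713, γ^t·E[r] = 0.213665, running G = 3.622263
t=6: π = [0.1548, 0.1564, 0.1803, 0.1648, 0.1491, 0.1946], E[r] = 1.2713, γ^t·E[r] = 0.149567, running G = 3.771830
t=7: π = [0.1548, 0.1564, 0.1803, 0.1648, 0.1491, 0.1946], E[r] = 1.2713, γ^t·E[r] = 0.104697, running G = 3.876526

G = 3.8765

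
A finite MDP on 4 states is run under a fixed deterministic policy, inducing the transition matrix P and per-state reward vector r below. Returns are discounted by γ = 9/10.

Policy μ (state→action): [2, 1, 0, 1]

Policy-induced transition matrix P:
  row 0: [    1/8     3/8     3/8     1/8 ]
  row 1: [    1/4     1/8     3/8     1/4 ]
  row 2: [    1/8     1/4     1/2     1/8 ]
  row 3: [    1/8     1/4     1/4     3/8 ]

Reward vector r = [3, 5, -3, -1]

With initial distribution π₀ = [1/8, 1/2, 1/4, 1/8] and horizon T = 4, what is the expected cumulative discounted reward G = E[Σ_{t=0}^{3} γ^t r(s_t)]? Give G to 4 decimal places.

t=0: π = [0.1250, 0.5000, 0.2500, 0.1250], E[r] = 2.0000, γ^t·E[r] = 2.000000, running G = 2.000000
t=1: π = [0.1875, 0.2031, 0.3906, 0.2188], E[r] = 0.1875, γ^t·E[r] = 0.168750, running G = 2.168750
t=2: π = [0.1504, 0.2480, 0.3965, 0.2051], E[r] = 0.2969, γ^t·E[r] = 0.240469, running G = 2.409219
t=3: π = [0.1560, 0.2378, 0.3989, 0.2073], E[r] = 0.2529, γ^t·E[r] = 0.184386, running G = 2.593604

G = 2.5936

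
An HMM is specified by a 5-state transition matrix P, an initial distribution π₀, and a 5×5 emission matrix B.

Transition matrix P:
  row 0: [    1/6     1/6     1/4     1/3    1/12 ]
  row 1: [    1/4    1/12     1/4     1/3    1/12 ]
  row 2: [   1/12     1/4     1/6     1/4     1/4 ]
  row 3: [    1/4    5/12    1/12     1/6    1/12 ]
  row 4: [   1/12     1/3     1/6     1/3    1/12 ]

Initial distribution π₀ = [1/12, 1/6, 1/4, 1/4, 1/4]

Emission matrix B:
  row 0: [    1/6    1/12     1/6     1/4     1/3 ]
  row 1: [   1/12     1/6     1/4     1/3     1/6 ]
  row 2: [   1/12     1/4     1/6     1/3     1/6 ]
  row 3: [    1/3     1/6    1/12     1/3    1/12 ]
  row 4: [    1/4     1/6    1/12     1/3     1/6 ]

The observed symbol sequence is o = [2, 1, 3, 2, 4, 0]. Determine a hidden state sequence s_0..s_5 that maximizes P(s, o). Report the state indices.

path = [1, 2, 3, 1, 0, 3]

t=0: δ = [1.389e-02, 4.167e-02, 4.167e-02, 2.083e-02, 2.083e-02]  (obs o_0=2)
t=1: δ = [8.681e-04, 1.736e-03, 2.604e-03, 2.315e-03, 1.736e-03]  ψ = [1, 2, 1, 1, 2]  (obs o_1=1)
t=2: δ = [1.447e-04, 3.215e-04, 1.447e-04, 2.170e-04, 2.170e-04]  ψ = [3, 3, 1, 2, 2]  (obs o_2=3)
t=3: δ = [1.340e-05, 2.261e-05, 1.340e-05, 8.931e-06, 3.014e-06]  ψ = [1, 3, 1, 1, 2]  (obs o_3=2)
t=4: δ = [1.884e-06, 6.202e-07, 9.419e-07, 6.279e-07, 5.582e-07]  ψ = [1, 3, 1, 1, 2]  (obs o_4=4)
t=5: δ = [5.233e-08, 2.616e-08, 3.925e-08, 2.093e-07, 5.887e-08]  ψ = [0, 0, 0, 0, 2]  (obs o_5=0)
backtrack: best end state = 3; path = [1, 2, 3, 1, 0, 3]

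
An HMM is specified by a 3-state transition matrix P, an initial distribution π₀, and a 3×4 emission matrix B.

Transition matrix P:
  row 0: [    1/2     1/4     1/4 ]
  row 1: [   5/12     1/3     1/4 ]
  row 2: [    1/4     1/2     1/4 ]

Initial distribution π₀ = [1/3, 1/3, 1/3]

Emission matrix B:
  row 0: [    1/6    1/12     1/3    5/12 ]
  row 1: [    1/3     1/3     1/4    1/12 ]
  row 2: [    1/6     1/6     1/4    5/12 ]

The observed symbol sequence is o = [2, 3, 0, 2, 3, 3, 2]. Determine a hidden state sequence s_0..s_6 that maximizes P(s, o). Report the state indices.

path = [0, 0, 0, 0, 0, 0, 0]

t=0: δ = [1.111e-01, 8.333e-02, 8.333e-02]  (obs o_0=2)
t=1: δ = [2.315e-02, 3.472e-03, 1.157e-02]  ψ = [0, 2, 0]  (obs o_1=3)
t=2: δ = [1.929e-03, 1.929e-03, 9.645e-04]  ψ = [0, 0, 0]  (obs o_2=0)
t=3: δ = [3.215e-04, 1.608e-04, 1.206e-04]  ψ = [0, 1, 0]  (obs o_3=2)
t=4: δ = [6.698e-05, 6.698e-06, 3.349e-05]  ψ = [0, 0, 0]  (obs o_4=3)
t=5: δ = [1.395e-05, 1.395e-06, 6.977e-06]  ψ = [0, 0, 0]  (obs o_5=3)
t=6: δ = [2.326e-06, 8.721e-07, 8.721e-07]  ψ = [0, 0, 0]  (obs o_6=2)
backtrack: best end state = 0; path = [0, 0, 0, 0, 0, 0, 0]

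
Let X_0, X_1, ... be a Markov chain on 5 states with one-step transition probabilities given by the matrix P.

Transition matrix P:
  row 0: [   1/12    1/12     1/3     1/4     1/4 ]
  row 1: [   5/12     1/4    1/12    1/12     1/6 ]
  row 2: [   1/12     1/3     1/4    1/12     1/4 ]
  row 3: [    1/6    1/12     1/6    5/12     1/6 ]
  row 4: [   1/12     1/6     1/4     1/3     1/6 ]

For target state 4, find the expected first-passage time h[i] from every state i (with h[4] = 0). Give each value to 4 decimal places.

h = [4.5966, 4.9608, 4.6104, 5.0535, 0.0000]

First-step conditioning: h[4] = 0; for i ≠ 4, h[i] = 1 + Σ_k P[i][k]·h[k].
  h[0] = 1 + 1/12·h[0] + 1/12·h[1] + 1/3·h[2] + 1/4·h[3]
  h[1] = 1 + 5/12·h[0] + 1/4·h[1] + 1/12·h[2] + 1/12·h[3]
  h[2] = 1 + 1/12·h[0] + 1/3·h[1] + 1/4·h[2] + 1/12·h[3]
  h[3] = 1 + 1/6·h[0] + 1/12·h[1] + 1/6·h[2] + 5/12·h[3]
Solving the 4×4 linear system over states ≠ 4 gives exactly h = [16056/3493, 17328/3493, 16104/3493, 17652/3493, 0] (h[4] = 0 is the target).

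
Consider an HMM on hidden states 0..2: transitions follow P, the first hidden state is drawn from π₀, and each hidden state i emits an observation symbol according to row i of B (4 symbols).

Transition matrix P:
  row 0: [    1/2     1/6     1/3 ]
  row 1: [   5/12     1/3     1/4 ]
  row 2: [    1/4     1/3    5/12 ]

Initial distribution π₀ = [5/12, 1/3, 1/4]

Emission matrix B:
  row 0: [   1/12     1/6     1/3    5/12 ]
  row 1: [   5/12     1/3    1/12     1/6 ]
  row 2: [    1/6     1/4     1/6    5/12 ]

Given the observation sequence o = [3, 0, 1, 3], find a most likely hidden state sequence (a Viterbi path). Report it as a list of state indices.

t=0: δ = [1.736e-01, 5.556e-02, 1.042e-01]  (obs o_0=3)
t=1: δ = [7.234e-03, 1.447e-02, 9.645e-03]  ψ = [0, 2, 0]  (obs o_1=0)
t=2: δ = [1.005e-03, 1.608e-03, 1.005e-03]  ψ = [1, 1, 2]  (obs o_2=1)
t=3: δ = [2.791e-04, 8.931e-05, 1.744e-04]  ψ = [1, 1, 2]  (obs o_3=3)
backtrack: best end state = 0; path = [2, 1, 1, 0]

path = [2, 1, 1, 0]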